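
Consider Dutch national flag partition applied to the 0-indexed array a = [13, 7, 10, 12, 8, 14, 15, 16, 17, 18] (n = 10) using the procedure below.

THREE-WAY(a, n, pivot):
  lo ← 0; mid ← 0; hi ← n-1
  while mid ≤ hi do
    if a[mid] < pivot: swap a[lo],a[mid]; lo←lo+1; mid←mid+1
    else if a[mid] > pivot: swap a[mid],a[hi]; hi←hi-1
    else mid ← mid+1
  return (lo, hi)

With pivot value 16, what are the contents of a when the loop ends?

[13, 7, 10, 12, 8, 14, 15, 16, 18, 17]

pivot = 16; lo=0, mid=0, hi=9
a[mid]=13<16: swap a[0],a[0]; lo=1,mid=1 → [13, 7, 10, 12, 8, 14, 15, 16, 17, 18]
a[mid]=7<16: swap a[1],a[1]; lo=2,mid=2 → [13, 7, 10, 12, 8, 14, 15, 16, 17, 18]
a[mid]=10<16: swap a[2],a[2]; lo=3,mid=3 → [13, 7, 10, 12, 8, 14, 15, 16, 17, 18]
a[mid]=12<16: swap a[3],a[3]; lo=4,mid=4 → [13, 7, 10, 12, 8, 14, 15, 16, 17, 18]
a[mid]=8<16: swap a[4],a[4]; lo=5,mid=5 → [13, 7, 10, 12, 8, 14, 15, 16, 17, 18]
a[mid]=14<16: swap a[5],a[5]; lo=6,mid=6 → [13, 7, 10, 12, 8, 14, 15, 16, 17, 18]
a[mid]=15<16: swap a[6],a[6]; lo=7,mid=7 → [13, 7, 10, 12, 8, 14, 15, 16, 17, 18]
a[mid]=16=16: mid=8
a[mid]=17>16: swap a[8],a[9]; hi=8 → [13, 7, 10, 12, 8, 14, 15, 16, 18, 17]
a[mid]=18>16: swap a[8],a[8]; hi=7 → [13, 7, 10, 12, 8, 14, 15, 16, 18, 17]
end: lo=7, hi=7; a = [13, 7, 10, 12, 8, 14, 15, 16, 18, 17]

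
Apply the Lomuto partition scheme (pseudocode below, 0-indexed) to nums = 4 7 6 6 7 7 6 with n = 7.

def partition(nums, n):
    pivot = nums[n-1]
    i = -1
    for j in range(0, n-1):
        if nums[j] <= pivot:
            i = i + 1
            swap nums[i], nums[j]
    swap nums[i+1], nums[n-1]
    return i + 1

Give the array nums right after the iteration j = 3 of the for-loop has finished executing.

pivot=6, i=-1
j=0: 4≤6, i=0, swap(0,0) ⇒ 4 7 6 6 7 7 6
j=1: 7>6, skip
j=2: 6≤6, i=1, swap(1,2) ⇒ 4 6 7 6 7 7 6
j=3: 6≤6, i=2, swap(2,3) ⇒ 4 6 6 7 7 7 6
(after j=3) nums = 4 6 6 7 7 7 6

4 6 6 7 7 7 6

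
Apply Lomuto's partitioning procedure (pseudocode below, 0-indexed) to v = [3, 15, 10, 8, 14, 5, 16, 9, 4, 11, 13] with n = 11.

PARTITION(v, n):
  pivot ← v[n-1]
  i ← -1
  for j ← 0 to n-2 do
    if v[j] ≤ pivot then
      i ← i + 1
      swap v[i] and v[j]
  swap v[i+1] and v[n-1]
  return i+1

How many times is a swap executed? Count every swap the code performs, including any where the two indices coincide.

pivot = v[10] = 13; i = -1
j=0: v[0]=3 ≤ 13 → i=0, swap v[0],v[0] (no change) → [3, 15, 10, 8, 14, 5, 16, 9, 4, 11, 13]
j=1: v[1]=15 > 13 → no swap
j=2: v[2]=10 ≤ 13 → i=1, swap v[1],v[2] → [3, 10, 15, 8, 14, 5, 16, 9, 4, 11, 13]
j=3: v[3]=8 ≤ 13 → i=2, swap v[2],v[3] → [3, 10, 8, 15, 14, 5, 16, 9, 4, 11, 13]
j=4: v[4]=14 > 13 → no swap
j=5: v[5]=5 ≤ 13 → i=3, swap v[3],v[5] → [3, 10, 8, 5, 14, 15, 16, 9, 4, 11, 13]
j=6: v[6]=16 > 13 → no swap
j=7: v[7]=9 ≤ 13 → i=4, swap v[4],v[7] → [3, 10, 8, 5, 9, 15, 16, 14, 4, 11, 13]
j=8: v[8]=4 ≤ 13 → i=5, swap v[5],v[8] → [3, 10, 8, 5, 9, 4, 16, 14, 15, 11, 13]
j=9: v[9]=11 ≤ 13 → i=6, swap v[6],v[9] → [3, 10, 8, 5, 9, 4, 11, 14, 15, 16, 13]
final swap v[7],v[10] → [3, 10, 8, 5, 9, 4, 11, 13, 15, 16, 14]; return 7

8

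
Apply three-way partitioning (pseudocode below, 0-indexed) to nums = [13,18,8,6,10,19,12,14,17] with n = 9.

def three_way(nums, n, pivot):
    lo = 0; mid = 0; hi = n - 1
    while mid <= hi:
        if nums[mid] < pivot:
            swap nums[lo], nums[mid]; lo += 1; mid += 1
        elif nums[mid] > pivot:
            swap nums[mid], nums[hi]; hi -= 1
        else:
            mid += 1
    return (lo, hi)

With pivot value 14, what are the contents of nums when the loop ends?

[13,8,6,10,12,14,19,17,18]

pivot = 14; lo=0, mid=0, hi=8
nums[mid]=13<14: swap nums[0],nums[0]; lo=1,mid=1 → [13,18,8,6,10,19,12,14,17]
nums[mid]=18>14: swap nums[1],nums[8]; hi=7 → [13,17,8,6,10,19,12,14,18]
nums[mid]=17>14: swap nums[1],nums[7]; hi=6 → [13,14,8,6,10,19,12,17,18]
nums[mid]=14=14: mid=2
nums[mid]=8<14: swap nums[1],nums[2]; lo=2,mid=3 → [13,8,14,6,10,19,12,17,18]
nums[mid]=6<14: swap nums[2],nums[3]; lo=3,mid=4 → [13,8,6,14,10,19,12,17,18]
nums[mid]=10<14: swap nums[3],nums[4]; lo=4,mid=5 → [13,8,6,10,14,19,12,17,18]
nums[mid]=19>14: swap nums[5],nums[6]; hi=5 → [13,8,6,10,14,12,19,17,18]
nums[mid]=12<14: swap nums[4],nums[5]; lo=5,mid=6 → [13,8,6,10,12,14,19,17,18]
end: lo=5, hi=5; nums = [13,8,6,10,12,14,19,17,18]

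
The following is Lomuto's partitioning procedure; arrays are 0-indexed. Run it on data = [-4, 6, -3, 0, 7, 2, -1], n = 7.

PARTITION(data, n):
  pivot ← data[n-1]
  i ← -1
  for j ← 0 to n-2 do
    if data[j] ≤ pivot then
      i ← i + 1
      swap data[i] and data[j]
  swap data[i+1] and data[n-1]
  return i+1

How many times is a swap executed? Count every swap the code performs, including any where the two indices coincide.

3

pivot=-1, i=-1
j=0: -4≤-1, i=0, swap(0,0) ⇒ [-4, 6, -3, 0, 7, 2, -1]
j=1: 6>-1, skip
j=2: -3≤-1, i=1, swap(1,2) ⇒ [-4, -3, 6, 0, 7, 2, -1]
j=3: 0>-1, skip
j=4: 7>-1, skip
j=5: 2>-1, skip
swap(2,6) ⇒ [-4, -3, -1, 0, 7, 2, 6]; return 2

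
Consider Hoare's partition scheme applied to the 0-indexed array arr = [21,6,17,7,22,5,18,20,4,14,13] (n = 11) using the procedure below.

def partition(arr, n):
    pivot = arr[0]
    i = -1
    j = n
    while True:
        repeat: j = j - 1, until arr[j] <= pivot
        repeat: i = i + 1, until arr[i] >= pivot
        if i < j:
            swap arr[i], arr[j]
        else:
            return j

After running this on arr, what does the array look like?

[13,6,17,7,14,5,18,20,4,22,21]

pivot=21
j stops at 10 (13), i stops at 0 (21); swap ⇒ [13,6,17,7,22,5,18,20,4,14,21]
j stops at 9 (14), i stops at 4 (22); swap ⇒ [13,6,17,7,14,5,18,20,4,22,21]
j stops at 8, i stops at 9; i≥j ⇒ return 8. arr=[13,6,17,7,14,5,18,20,4,22,21]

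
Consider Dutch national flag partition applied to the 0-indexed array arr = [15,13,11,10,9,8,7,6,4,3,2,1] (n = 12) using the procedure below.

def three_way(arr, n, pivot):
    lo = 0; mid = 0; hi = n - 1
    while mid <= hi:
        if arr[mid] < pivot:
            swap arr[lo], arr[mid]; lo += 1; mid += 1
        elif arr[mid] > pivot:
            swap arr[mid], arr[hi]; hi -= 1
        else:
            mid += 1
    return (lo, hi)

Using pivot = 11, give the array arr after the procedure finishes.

[1,2,10,9,8,7,6,4,3,11,13,15]

pivot = 11; lo=0, mid=0, hi=11
arr[mid]=15>11: swap arr[0],arr[11]; hi=10 → [1,13,11,10,9,8,7,6,4,3,2,15]
arr[mid]=1<11: swap arr[0],arr[0]; lo=1,mid=1 → [1,13,11,10,9,8,7,6,4,3,2,15]
arr[mid]=13>11: swap arr[1],arr[10]; hi=9 → [1,2,11,10,9,8,7,6,4,3,13,15]
arr[mid]=2<11: swap arr[1],arr[1]; lo=2,mid=2 → [1,2,11,10,9,8,7,6,4,3,13,15]
arr[mid]=11=11: mid=3
arr[mid]=10<11: swap arr[2],arr[3]; lo=3,mid=4 → [1,2,10,11,9,8,7,6,4,3,13,15]
arr[mid]=9<11: swap arr[3],arr[4]; lo=4,mid=5 → [1,2,10,9,11,8,7,6,4,3,13,15]
arr[mid]=8<11: swap arr[4],arr[5]; lo=5,mid=6 → [1,2,10,9,8,11,7,6,4,3,13,15]
arr[mid]=7<11: swap arr[5],arr[6]; lo=6,mid=7 → [1,2,10,9,8,7,11,6,4,3,13,15]
arr[mid]=6<11: swap arr[6],arr[7]; lo=7,mid=8 → [1,2,10,9,8,7,6,11,4,3,13,15]
arr[mid]=4<11: swap arr[7],arr[8]; lo=8,mid=9 → [1,2,10,9,8,7,6,4,11,3,13,15]
arr[mid]=3<11: swap arr[8],arr[9]; lo=9,mid=10 → [1,2,10,9,8,7,6,4,3,11,13,15]
end: lo=9, hi=9; arr = [1,2,10,9,8,7,6,4,3,11,13,15]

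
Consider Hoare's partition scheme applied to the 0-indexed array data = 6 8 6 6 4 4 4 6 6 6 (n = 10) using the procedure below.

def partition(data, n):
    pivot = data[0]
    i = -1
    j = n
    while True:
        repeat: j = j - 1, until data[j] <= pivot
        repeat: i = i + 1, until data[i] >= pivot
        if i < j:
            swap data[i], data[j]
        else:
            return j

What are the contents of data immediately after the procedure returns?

pivot = data[0] = 6; i = -1, j = 10
j→9 (data[9]=6≤6), i→0 (data[0]=6≥6); i<j, swap → 6 8 6 6 4 4 4 6 6 6
j→8 (data[8]=6≤6), i→1 (data[1]=8≥6); i<j, swap → 6 6 6 6 4 4 4 6 8 6
j→7 (data[7]=6≤6), i→2 (data[2]=6≥6); i<j, swap → 6 6 6 6 4 4 4 6 8 6
j→6 (data[6]=4≤6), i→3 (data[3]=6≥6); i<j, swap → 6 6 6 4 4 4 6 6 8 6
j→5, i→6; i≥j, return j=5. data = 6 6 6 4 4 4 6 6 8 6

6 6 6 4 4 4 6 6 8 6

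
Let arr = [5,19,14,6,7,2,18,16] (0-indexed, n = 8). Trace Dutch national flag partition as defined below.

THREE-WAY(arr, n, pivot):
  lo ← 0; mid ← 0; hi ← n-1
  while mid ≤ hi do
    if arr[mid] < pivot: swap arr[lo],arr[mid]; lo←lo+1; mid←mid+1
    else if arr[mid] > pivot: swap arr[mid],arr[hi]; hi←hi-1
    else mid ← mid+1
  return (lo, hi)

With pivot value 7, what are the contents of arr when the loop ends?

[5,2,6,7,14,18,16,19]

pivot = 7; lo=0, mid=0, hi=7
arr[mid]=5<7: swap arr[0],arr[0]; lo=1,mid=1 → [5,19,14,6,7,2,18,16]
arr[mid]=19>7: swap arr[1],arr[7]; hi=6 → [5,16,14,6,7,2,18,19]
arr[mid]=16>7: swap arr[1],arr[6]; hi=5 → [5,18,14,6,7,2,16,19]
arr[mid]=18>7: swap arr[1],arr[5]; hi=4 → [5,2,14,6,7,18,16,19]
arr[mid]=2<7: swap arr[1],arr[1]; lo=2,mid=2 → [5,2,14,6,7,18,16,19]
arr[mid]=14>7: swap arr[2],arr[4]; hi=3 → [5,2,7,6,14,18,16,19]
arr[mid]=7=7: mid=3
arr[mid]=6<7: swap arr[2],arr[3]; lo=3,mid=4 → [5,2,6,7,14,18,16,19]
end: lo=3, hi=3; arr = [5,2,6,7,14,18,16,19]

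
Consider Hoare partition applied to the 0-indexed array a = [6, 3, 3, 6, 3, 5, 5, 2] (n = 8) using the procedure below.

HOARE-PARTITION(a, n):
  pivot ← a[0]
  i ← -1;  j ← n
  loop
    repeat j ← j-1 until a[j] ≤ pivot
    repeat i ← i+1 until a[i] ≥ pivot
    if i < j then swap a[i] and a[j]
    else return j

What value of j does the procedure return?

pivot = a[0] = 6; i = -1, j = 8
j→7 (a[7]=2≤6), i→0 (a[0]=6≥6); i<j, swap → [2, 3, 3, 6, 3, 5, 5, 6]
j→6 (a[6]=5≤6), i→3 (a[3]=6≥6); i<j, swap → [2, 3, 3, 5, 3, 5, 6, 6]
j→5, i→6; i≥j, return j=5. a = [2, 3, 3, 5, 3, 5, 6, 6]

5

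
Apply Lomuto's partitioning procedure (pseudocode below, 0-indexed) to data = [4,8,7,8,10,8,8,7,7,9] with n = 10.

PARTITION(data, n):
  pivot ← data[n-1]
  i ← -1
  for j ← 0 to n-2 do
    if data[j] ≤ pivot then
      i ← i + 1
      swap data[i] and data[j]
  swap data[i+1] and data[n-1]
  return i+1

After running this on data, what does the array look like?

pivot=9, i=-1
j=0: 4≤9, i=0, swap(0,0) ⇒ [4,8,7,8,10,8,8,7,7,9]
j=1: 8≤9, i=1, swap(1,1) ⇒ [4,8,7,8,10,8,8,7,7,9]
j=2: 7≤9, i=2, swap(2,2) ⇒ [4,8,7,8,10,8,8,7,7,9]
j=3: 8≤9, i=3, swap(3,3) ⇒ [4,8,7,8,10,8,8,7,7,9]
j=4: 10>9, skip
j=5: 8≤9, i=4, swap(4,5) ⇒ [4,8,7,8,8,10,8,7,7,9]
j=6: 8≤9, i=5, swap(5,6) ⇒ [4,8,7,8,8,8,10,7,7,9]
j=7: 7≤9, i=6, swap(6,7) ⇒ [4,8,7,8,8,8,7,10,7,9]
j=8: 7≤9, i=7, swap(7,8) ⇒ [4,8,7,8,8,8,7,7,10,9]
swap(8,9) ⇒ [4,8,7,8,8,8,7,7,9,10]; return 8

[4,8,7,8,8,8,7,7,9,10]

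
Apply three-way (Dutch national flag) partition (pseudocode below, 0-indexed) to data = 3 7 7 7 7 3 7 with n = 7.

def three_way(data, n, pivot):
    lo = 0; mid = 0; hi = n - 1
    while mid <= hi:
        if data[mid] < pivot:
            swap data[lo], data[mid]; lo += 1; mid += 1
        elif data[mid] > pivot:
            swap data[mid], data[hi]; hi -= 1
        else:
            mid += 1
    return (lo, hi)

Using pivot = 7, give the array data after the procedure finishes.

3 3 7 7 7 7 7

lo=0 mid=0 hi=6
3<7: swap(0,0), lo=1 mid=1 ⇒ 3 7 7 7 7 3 7
7=7: mid=2
7=7: mid=3
7=7: mid=4
7=7: mid=5
3<7: swap(1,5), lo=2 mid=6 ⇒ 3 3 7 7 7 7 7
7=7: mid=7
done. lo=2 hi=6; data=3 3 7 7 7 7 7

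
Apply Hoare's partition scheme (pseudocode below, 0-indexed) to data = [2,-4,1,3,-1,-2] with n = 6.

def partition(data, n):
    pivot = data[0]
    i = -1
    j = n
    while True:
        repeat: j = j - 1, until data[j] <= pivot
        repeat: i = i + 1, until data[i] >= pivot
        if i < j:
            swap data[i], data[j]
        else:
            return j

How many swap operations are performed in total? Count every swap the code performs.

2

pivot = data[0] = 2; i = -1, j = 6
j→5 (data[5]=-2≤2), i→0 (data[0]=2≥2); i<j, swap → [-2,-4,1,3,-1,2]
j→4 (data[4]=-1≤2), i→3 (data[3]=3≥2); i<j, swap → [-2,-4,1,-1,3,2]
j→3, i→4; i≥j, return j=3. data = [-2,-4,1,-1,3,2]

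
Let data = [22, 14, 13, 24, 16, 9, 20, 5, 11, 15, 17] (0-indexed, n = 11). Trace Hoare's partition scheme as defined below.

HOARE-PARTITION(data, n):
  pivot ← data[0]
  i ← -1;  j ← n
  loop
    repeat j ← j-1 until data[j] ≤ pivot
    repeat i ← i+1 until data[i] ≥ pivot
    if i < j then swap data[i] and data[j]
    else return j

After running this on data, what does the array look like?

[17, 14, 13, 15, 16, 9, 20, 5, 11, 24, 22]

pivot = data[0] = 22; i = -1, j = 11
j→10 (data[10]=17≤22), i→0 (data[0]=22≥22); i<j, swap → [17, 14, 13, 24, 16, 9, 20, 5, 11, 15, 22]
j→9 (data[9]=15≤22), i→3 (data[3]=24≥22); i<j, swap → [17, 14, 13, 15, 16, 9, 20, 5, 11, 24, 22]
j→8, i→9; i≥j, return j=8. data = [17, 14, 13, 15, 16, 9, 20, 5, 11, 24, 22]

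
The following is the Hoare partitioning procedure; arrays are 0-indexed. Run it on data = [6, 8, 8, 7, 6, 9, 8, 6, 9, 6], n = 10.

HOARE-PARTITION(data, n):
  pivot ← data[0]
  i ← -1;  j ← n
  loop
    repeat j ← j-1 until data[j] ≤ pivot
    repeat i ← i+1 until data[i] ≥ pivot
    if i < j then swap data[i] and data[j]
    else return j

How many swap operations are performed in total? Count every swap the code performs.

pivot = data[0] = 6; i = -1, j = 10
j→9 (data[9]=6≤6), i→0 (data[0]=6≥6); i<j, swap → [6, 8, 8, 7, 6, 9, 8, 6, 9, 6]
j→7 (data[7]=6≤6), i→1 (data[1]=8≥6); i<j, swap → [6, 6, 8, 7, 6, 9, 8, 8, 9, 6]
j→4 (data[4]=6≤6), i→2 (data[2]=8≥6); i<j, swap → [6, 6, 6, 7, 8, 9, 8, 8, 9, 6]
j→2, i→3; i≥j, return j=2. data = [6, 6, 6, 7, 8, 9, 8, 8, 9, 6]

3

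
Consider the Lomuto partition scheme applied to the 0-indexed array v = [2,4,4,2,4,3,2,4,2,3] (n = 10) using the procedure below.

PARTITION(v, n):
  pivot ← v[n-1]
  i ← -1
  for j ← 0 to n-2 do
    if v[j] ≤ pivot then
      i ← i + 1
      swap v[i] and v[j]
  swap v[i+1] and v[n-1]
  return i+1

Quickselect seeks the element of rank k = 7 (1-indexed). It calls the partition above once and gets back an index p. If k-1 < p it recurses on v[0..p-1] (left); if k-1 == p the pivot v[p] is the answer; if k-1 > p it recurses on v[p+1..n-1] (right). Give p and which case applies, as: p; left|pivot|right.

pivot = v[9] = 3; i = -1
j=0: v[0]=2 ≤ 3 → i=0, swap v[0],v[0] (no change) → [2,4,4,2,4,3,2,4,2,3]
j=1: v[1]=4 > 3 → no swap
j=2: v[2]=4 > 3 → no swap
j=3: v[3]=2 ≤ 3 → i=1, swap v[1],v[3] → [2,2,4,4,4,3,2,4,2,3]
j=4: v[4]=4 > 3 → no swap
j=5: v[5]=3 ≤ 3 → i=2, swap v[2],v[5] → [2,2,3,4,4,4,2,4,2,3]
j=6: v[6]=2 ≤ 3 → i=3, swap v[3],v[6] → [2,2,3,2,4,4,4,4,2,3]
j=7: v[7]=4 > 3 → no swap
j=8: v[8]=2 ≤ 3 → i=4, swap v[4],v[8] → [2,2,3,2,2,4,4,4,4,3]
final swap v[5],v[9] → [2,2,3,2,2,3,4,4,4,4]; return 5
p = 5; k-1 = 6 > 5 ⇒ right

5; right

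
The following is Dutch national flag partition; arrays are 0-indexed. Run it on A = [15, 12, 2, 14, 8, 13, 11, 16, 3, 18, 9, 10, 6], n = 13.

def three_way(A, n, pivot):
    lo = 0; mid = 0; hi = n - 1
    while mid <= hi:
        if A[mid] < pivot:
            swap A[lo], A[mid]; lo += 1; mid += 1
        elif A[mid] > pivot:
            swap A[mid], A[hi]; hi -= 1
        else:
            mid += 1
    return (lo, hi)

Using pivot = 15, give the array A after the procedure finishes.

[12, 2, 14, 8, 13, 11, 6, 3, 10, 9, 15, 18, 16]

lo=0 mid=0 hi=12
15=15: mid=1
12<15: swap(0,1), lo=1 mid=2 ⇒ [12, 15, 2, 14, 8, 13, 11, 16, 3, 18, 9, 10, 6]
2<15: swap(1,2), lo=2 mid=3 ⇒ [12, 2, 15, 14, 8, 13, 11, 16, 3, 18, 9, 10, 6]
14<15: swap(2,3), lo=3 mid=4 ⇒ [12, 2, 14, 15, 8, 13, 11, 16, 3, 18, 9, 10, 6]
8<15: swap(3,4), lo=4 mid=5 ⇒ [12, 2, 14, 8, 15, 13, 11, 16, 3, 18, 9, 10, 6]
13<15: swap(4,5), lo=5 mid=6 ⇒ [12, 2, 14, 8, 13, 15, 11, 16, 3, 18, 9, 10, 6]
11<15: swap(5,6), lo=6 mid=7 ⇒ [12, 2, 14, 8, 13, 11, 15, 16, 3, 18, 9, 10, 6]
16>15: swap(7,12), hi=11 ⇒ [12, 2, 14, 8, 13, 11, 15, 6, 3, 18, 9, 10, 16]
6<15: swap(6,7), lo=7 mid=8 ⇒ [12, 2, 14, 8, 13, 11, 6, 15, 3, 18, 9, 10, 16]
3<15: swap(7,8), lo=8 mid=9 ⇒ [12, 2, 14, 8, 13, 11, 6, 3, 15, 18, 9, 10, 16]
18>15: swap(9,11), hi=10 ⇒ [12, 2, 14, 8, 13, 11, 6, 3, 15, 10, 9, 18, 16]
10<15: swap(8,9), lo=9 mid=10 ⇒ [12, 2, 14, 8, 13, 11, 6, 3, 10, 15, 9, 18, 16]
9<15: swap(9,10), lo=10 mid=11 ⇒ [12, 2, 14, 8, 13, 11, 6, 3, 10, 9, 15, 18, 16]
done. lo=10 hi=10; A=[12, 2, 14, 8, 13, 11, 6, 3, 10, 9, 15, 18, 16]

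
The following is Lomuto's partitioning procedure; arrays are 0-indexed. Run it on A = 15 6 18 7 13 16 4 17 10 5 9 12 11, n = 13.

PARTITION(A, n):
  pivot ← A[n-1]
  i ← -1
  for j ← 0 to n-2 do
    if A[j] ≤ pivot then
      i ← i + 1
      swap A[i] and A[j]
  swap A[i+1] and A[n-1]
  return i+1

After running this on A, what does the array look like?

pivot=11, i=-1
j=0: 15>11, skip
j=1: 6≤11, i=0, swap(0,1) ⇒ 6 15 18 7 13 16 4 17 10 5 9 12 11
j=2: 18>11, skip
j=3: 7≤11, i=1, swap(1,3) ⇒ 6 7 18 15 13 16 4 17 10 5 9 12 11
j=4: 13>11, skip
j=5: 16>11, skip
j=6: 4≤11, i=2, swap(2,6) ⇒ 6 7 4 15 13 16 18 17 10 5 9 12 11
j=7: 17>11, skip
j=8: 10≤11, i=3, swap(3,8) ⇒ 6 7 4 10 13 16 18 17 15 5 9 12 11
j=9: 5≤11, i=4, swap(4,9) ⇒ 6 7 4 10 5 16 18 17 15 13 9 12 11
j=10: 9≤11, i=5, swap(5,10) ⇒ 6 7 4 10 5 9 18 17 15 13 16 12 11
j=11: 12>11, skip
swap(6,12) ⇒ 6 7 4 10 5 9 11 17 15 13 16 12 18; return 6

6 7 4 10 5 9 11 17 15 13 16 12 18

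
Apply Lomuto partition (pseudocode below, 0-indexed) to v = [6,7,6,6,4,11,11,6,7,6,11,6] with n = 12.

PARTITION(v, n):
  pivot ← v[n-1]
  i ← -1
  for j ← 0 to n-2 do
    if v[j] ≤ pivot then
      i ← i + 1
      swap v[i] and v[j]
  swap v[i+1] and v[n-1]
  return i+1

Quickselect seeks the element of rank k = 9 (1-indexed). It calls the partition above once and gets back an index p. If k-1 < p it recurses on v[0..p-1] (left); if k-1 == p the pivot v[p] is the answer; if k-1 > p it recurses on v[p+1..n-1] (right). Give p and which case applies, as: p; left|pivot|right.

pivot=6, i=-1
j=0: 6≤6, i=0, swap(0,0) ⇒ [6,7,6,6,4,11,11,6,7,6,11,6]
j=1: 7>6, skip
j=2: 6≤6, i=1, swap(1,2) ⇒ [6,6,7,6,4,11,11,6,7,6,11,6]
j=3: 6≤6, i=2, swap(2,3) ⇒ [6,6,6,7,4,11,11,6,7,6,11,6]
j=4: 4≤6, i=3, swap(3,4) ⇒ [6,6,6,4,7,11,11,6,7,6,11,6]
j=5: 11>6, skip
j=6: 11>6, skip
j=7: 6≤6, i=4, swap(4,7) ⇒ [6,6,6,4,6,11,11,7,7,6,11,6]
j=8: 7>6, skip
j=9: 6≤6, i=5, swap(5,9) ⇒ [6,6,6,4,6,6,11,7,7,11,11,6]
j=10: 11>6, skip
swap(6,11) ⇒ [6,6,6,4,6,6,6,7,7,11,11,11]; return 6
p = 6; k-1 = 8 > 6 ⇒ right

6; right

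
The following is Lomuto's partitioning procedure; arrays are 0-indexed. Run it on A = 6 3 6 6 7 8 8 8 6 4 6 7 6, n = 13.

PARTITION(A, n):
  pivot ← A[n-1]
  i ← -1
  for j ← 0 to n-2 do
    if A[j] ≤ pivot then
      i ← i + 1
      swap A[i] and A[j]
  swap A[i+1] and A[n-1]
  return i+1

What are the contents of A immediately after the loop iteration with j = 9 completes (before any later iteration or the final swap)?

pivot = A[12] = 6; i = -1
j=0: A[0]=6 ≤ 6 → i=0, swap A[0],A[0] (no change) → 6 3 6 6 7 8 8 8 6 4 6 7 6
j=1: A[1]=3 ≤ 6 → i=1, swap A[1],A[1] (no change) → 6 3 6 6 7 8 8 8 6 4 6 7 6
j=2: A[2]=6 ≤ 6 → i=2, swap A[2],A[2] (no change) → 6 3 6 6 7 8 8 8 6 4 6 7 6
j=3: A[3]=6 ≤ 6 → i=3, swap A[3],A[3] (no change) → 6 3 6 6 7 8 8 8 6 4 6 7 6
j=4: A[4]=7 > 6 → no swap
j=5: A[5]=8 > 6 → no swap
j=6: A[6]=8 > 6 → no swap
j=7: A[7]=8 > 6 → no swap
j=8: A[8]=6 ≤ 6 → i=4, swap A[4],A[8] → 6 3 6 6 6 8 8 8 7 4 6 7 6
j=9: A[9]=4 ≤ 6 → i=5, swap A[5],A[9] → 6 3 6 6 6 4 8 8 7 8 6 7 6
(after j=9) A = 6 3 6 6 6 4 8 8 7 8 6 7 6

6 3 6 6 6 4 8 8 7 8 6 7 6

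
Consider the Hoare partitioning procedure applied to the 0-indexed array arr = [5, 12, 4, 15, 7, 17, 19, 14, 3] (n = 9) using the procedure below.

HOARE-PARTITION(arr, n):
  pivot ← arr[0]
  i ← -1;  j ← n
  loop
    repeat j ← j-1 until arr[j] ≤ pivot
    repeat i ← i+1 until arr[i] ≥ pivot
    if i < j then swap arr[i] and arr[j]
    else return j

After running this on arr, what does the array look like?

[3, 4, 12, 15, 7, 17, 19, 14, 5]

pivot = arr[0] = 5; i = -1, j = 9
j→8 (arr[8]=3≤5), i→0 (arr[0]=5≥5); i<j, swap → [3, 12, 4, 15, 7, 17, 19, 14, 5]
j→2 (arr[2]=4≤5), i→1 (arr[1]=12≥5); i<j, swap → [3, 4, 12, 15, 7, 17, 19, 14, 5]
j→1, i→2; i≥j, return j=1. arr = [3, 4, 12, 15, 7, 17, 19, 14, 5]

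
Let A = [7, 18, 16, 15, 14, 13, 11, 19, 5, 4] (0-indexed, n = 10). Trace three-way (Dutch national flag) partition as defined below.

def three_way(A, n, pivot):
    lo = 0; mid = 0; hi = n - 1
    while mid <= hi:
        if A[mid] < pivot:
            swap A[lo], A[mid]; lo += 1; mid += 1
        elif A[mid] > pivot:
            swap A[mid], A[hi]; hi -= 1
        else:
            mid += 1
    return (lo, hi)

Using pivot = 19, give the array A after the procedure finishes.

[7, 18, 16, 15, 14, 13, 11, 5, 4, 19]

lo=0 mid=0 hi=9
7<19: swap(0,0), lo=1 mid=1 ⇒ [7, 18, 16, 15, 14, 13, 11, 19, 5, 4]
18<19: swap(1,1), lo=2 mid=2 ⇒ [7, 18, 16, 15, 14, 13, 11, 19, 5, 4]
16<19: swap(2,2), lo=3 mid=3 ⇒ [7, 18, 16, 15, 14, 13, 11, 19, 5, 4]
15<19: swap(3,3), lo=4 mid=4 ⇒ [7, 18, 16, 15, 14, 13, 11, 19, 5, 4]
14<19: swap(4,4), lo=5 mid=5 ⇒ [7, 18, 16, 15, 14, 13, 11, 19, 5, 4]
13<19: swap(5,5), lo=6 mid=6 ⇒ [7, 18, 16, 15, 14, 13, 11, 19, 5, 4]
11<19: swap(6,6), lo=7 mid=7 ⇒ [7, 18, 16, 15, 14, 13, 11, 19, 5, 4]
19=19: mid=8
5<19: swap(7,8), lo=8 mid=9 ⇒ [7, 18, 16, 15, 14, 13, 11, 5, 19, 4]
4<19: swap(8,9), lo=9 mid=10 ⇒ [7, 18, 16, 15, 14, 13, 11, 5, 4, 19]
done. lo=9 hi=9; A=[7, 18, 16, 15, 14, 13, 11, 5, 4, 19]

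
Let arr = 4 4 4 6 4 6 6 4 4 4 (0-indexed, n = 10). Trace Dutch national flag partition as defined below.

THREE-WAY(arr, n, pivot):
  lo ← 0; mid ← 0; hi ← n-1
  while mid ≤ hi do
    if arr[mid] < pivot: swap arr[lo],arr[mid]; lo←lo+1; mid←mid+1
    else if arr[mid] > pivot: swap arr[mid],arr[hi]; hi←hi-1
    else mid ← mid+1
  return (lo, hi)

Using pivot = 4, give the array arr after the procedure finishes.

4 4 4 4 4 4 4 6 6 6

pivot = 4; lo=0, mid=0, hi=9
arr[mid]=4=4: mid=1
arr[mid]=4=4: mid=2
arr[mid]=4=4: mid=3
arr[mid]=6>4: swap arr[3],arr[9]; hi=8 → 4 4 4 4 4 6 6 4 4 6
arr[mid]=4=4: mid=4
arr[mid]=4=4: mid=5
arr[mid]=6>4: swap arr[5],arr[8]; hi=7 → 4 4 4 4 4 4 6 4 6 6
arr[mid]=4=4: mid=6
arr[mid]=6>4: swap arr[6],arr[7]; hi=6 → 4 4 4 4 4 4 4 6 6 6
arr[mid]=4=4: mid=7
end: lo=0, hi=6; arr = 4 4 4 4 4 4 4 6 6 6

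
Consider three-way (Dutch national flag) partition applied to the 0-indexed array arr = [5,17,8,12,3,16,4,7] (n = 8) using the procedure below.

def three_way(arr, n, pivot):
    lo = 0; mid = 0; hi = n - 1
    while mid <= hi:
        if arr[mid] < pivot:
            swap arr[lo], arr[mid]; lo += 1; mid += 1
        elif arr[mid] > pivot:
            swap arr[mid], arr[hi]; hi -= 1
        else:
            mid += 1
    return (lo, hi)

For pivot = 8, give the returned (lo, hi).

lo=0 mid=0 hi=7
5<8: swap(0,0), lo=1 mid=1 ⇒ [5,17,8,12,3,16,4,7]
17>8: swap(1,7), hi=6 ⇒ [5,7,8,12,3,16,4,17]
7<8: swap(1,1), lo=2 mid=2 ⇒ [5,7,8,12,3,16,4,17]
8=8: mid=3
12>8: swap(3,6), hi=5 ⇒ [5,7,8,4,3,16,12,17]
4<8: swap(2,3), lo=3 mid=4 ⇒ [5,7,4,8,3,16,12,17]
3<8: swap(3,4), lo=4 mid=5 ⇒ [5,7,4,3,8,16,12,17]
16>8: swap(5,5), hi=4 ⇒ [5,7,4,3,8,16,12,17]
done. lo=4 hi=4; arr=[5,7,4,3,8,16,12,17]

(4, 4)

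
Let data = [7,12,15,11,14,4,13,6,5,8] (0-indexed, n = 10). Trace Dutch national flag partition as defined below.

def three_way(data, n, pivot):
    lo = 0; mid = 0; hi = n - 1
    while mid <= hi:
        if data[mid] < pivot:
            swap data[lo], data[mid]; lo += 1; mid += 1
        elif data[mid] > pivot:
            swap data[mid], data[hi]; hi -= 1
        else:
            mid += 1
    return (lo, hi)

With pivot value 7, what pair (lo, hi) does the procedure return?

(3, 3)

lo=0 mid=0 hi=9
7=7: mid=1
12>7: swap(1,9), hi=8 ⇒ [7,8,15,11,14,4,13,6,5,12]
8>7: swap(1,8), hi=7 ⇒ [7,5,15,11,14,4,13,6,8,12]
5<7: swap(0,1), lo=1 mid=2 ⇒ [5,7,15,11,14,4,13,6,8,12]
15>7: swap(2,7), hi=6 ⇒ [5,7,6,11,14,4,13,15,8,12]
6<7: swap(1,2), lo=2 mid=3 ⇒ [5,6,7,11,14,4,13,15,8,12]
11>7: swap(3,6), hi=5 ⇒ [5,6,7,13,14,4,11,15,8,12]
13>7: swap(3,5), hi=4 ⇒ [5,6,7,4,14,13,11,15,8,12]
4<7: swap(2,3), lo=3 mid=4 ⇒ [5,6,4,7,14,13,11,15,8,12]
14>7: swap(4,4), hi=3 ⇒ [5,6,4,7,14,13,11,15,8,12]
done. lo=3 hi=3; data=[5,6,4,7,14,13,11,15,8,12]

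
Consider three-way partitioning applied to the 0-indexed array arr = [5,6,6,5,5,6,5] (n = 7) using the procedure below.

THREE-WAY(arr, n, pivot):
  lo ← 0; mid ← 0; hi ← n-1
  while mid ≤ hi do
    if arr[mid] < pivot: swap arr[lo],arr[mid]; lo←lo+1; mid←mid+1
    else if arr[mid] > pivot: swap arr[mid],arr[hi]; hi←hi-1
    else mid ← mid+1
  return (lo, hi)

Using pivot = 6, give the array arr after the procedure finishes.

pivot = 6; lo=0, mid=0, hi=6
arr[mid]=5<6: swap arr[0],arr[0]; lo=1,mid=1 → [5,6,6,5,5,6,5]
arr[mid]=6=6: mid=2
arr[mid]=6=6: mid=3
arr[mid]=5<6: swap arr[1],arr[3]; lo=2,mid=4 → [5,5,6,6,5,6,5]
arr[mid]=5<6: swap arr[2],arr[4]; lo=3,mid=5 → [5,5,5,6,6,6,5]
arr[mid]=6=6: mid=6
arr[mid]=5<6: swap arr[3],arr[6]; lo=4,mid=7 → [5,5,5,5,6,6,6]
end: lo=4, hi=6; arr = [5,5,5,5,6,6,6]

[5,5,5,5,6,6,6]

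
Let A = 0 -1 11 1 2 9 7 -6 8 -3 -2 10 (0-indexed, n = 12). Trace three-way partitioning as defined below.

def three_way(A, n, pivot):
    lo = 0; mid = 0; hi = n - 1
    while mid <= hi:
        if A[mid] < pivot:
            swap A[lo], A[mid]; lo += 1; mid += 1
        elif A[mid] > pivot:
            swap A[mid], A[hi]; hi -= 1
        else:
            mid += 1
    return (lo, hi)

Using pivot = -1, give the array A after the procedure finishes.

pivot = -1; lo=0, mid=0, hi=11
A[mid]=0>-1: swap A[0],A[11]; hi=10 → 10 -1 11 1 2 9 7 -6 8 -3 -2 0
A[mid]=10>-1: swap A[0],A[10]; hi=9 → -2 -1 11 1 2 9 7 -6 8 -3 10 0
A[mid]=-2<-1: swap A[0],A[0]; lo=1,mid=1 → -2 -1 11 1 2 9 7 -6 8 -3 10 0
A[mid]=-1=-1: mid=2
A[mid]=11>-1: swap A[2],A[9]; hi=8 → -2 -1 -3 1 2 9 7 -6 8 11 10 0
A[mid]=-3<-1: swap A[1],A[2]; lo=2,mid=3 → -2 -3 -1 1 2 9 7 -6 8 11 10 0
A[mid]=1>-1: swap A[3],A[8]; hi=7 → -2 -3 -1 8 2 9 7 -6 1 11 10 0
A[mid]=8>-1: swap A[3],A[7]; hi=6 → -2 -3 -1 -6 2 9 7 8 1 11 10 0
A[mid]=-6<-1: swap A[2],A[3]; lo=3,mid=4 → -2 -3 -6 -1 2 9 7 8 1 11 10 0
A[mid]=2>-1: swap A[4],A[6]; hi=5 → -2 -3 -6 -1 7 9 2 8 1 11 10 0
A[mid]=7>-1: swap A[4],A[5]; hi=4 → -2 -3 -6 -1 9 7 2 8 1 11 10 0
A[mid]=9>-1: swap A[4],A[4]; hi=3 → -2 -3 -6 -1 9 7 2 8 1 11 10 0
end: lo=3, hi=3; A = -2 -3 -6 -1 9 7 2 8 1 11 10 0

-2 -3 -6 -1 9 7 2 8 1 11 10 0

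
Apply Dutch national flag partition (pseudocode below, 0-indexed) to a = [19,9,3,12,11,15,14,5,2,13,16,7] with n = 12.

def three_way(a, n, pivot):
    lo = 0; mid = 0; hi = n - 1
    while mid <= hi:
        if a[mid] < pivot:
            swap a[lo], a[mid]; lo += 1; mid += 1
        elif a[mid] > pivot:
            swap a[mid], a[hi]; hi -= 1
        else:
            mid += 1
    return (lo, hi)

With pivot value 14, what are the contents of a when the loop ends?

lo=0 mid=0 hi=11
19>14: swap(0,11), hi=10 ⇒ [7,9,3,12,11,15,14,5,2,13,16,19]
7<14: swap(0,0), lo=1 mid=1 ⇒ [7,9,3,12,11,15,14,5,2,13,16,19]
9<14: swap(1,1), lo=2 mid=2 ⇒ [7,9,3,12,11,15,14,5,2,13,16,19]
3<14: swap(2,2), lo=3 mid=3 ⇒ [7,9,3,12,11,15,14,5,2,13,16,19]
12<14: swap(3,3), lo=4 mid=4 ⇒ [7,9,3,12,11,15,14,5,2,13,16,19]
11<14: swap(4,4), lo=5 mid=5 ⇒ [7,9,3,12,11,15,14,5,2,13,16,19]
15>14: swap(5,10), hi=9 ⇒ [7,9,3,12,11,16,14,5,2,13,15,19]
16>14: swap(5,9), hi=8 ⇒ [7,9,3,12,11,13,14,5,2,16,15,19]
13<14: swap(5,5), lo=6 mid=6 ⇒ [7,9,3,12,11,13,14,5,2,16,15,19]
14=14: mid=7
5<14: swap(6,7), lo=7 mid=8 ⇒ [7,9,3,12,11,13,5,14,2,16,15,19]
2<14: swap(7,8), lo=8 mid=9 ⇒ [7,9,3,12,11,13,5,2,14,16,15,19]
done. lo=8 hi=8; a=[7,9,3,12,11,13,5,2,14,16,15,19]

[7,9,3,12,11,13,5,2,14,16,15,19]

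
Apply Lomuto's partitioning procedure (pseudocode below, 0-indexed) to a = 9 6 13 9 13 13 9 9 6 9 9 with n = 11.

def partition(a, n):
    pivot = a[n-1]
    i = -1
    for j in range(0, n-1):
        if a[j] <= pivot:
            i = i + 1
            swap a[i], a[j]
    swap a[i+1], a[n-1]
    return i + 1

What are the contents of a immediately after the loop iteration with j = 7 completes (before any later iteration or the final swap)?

pivot=9, i=-1
j=0: 9≤9, i=0, swap(0,0) ⇒ 9 6 13 9 13 13 9 9 6 9 9
j=1: 6≤9, i=1, swap(1,1) ⇒ 9 6 13 9 13 13 9 9 6 9 9
j=2: 13>9, skip
j=3: 9≤9, i=2, swap(2,3) ⇒ 9 6 9 13 13 13 9 9 6 9 9
j=4: 13>9, skip
j=5: 13>9, skip
j=6: 9≤9, i=3, swap(3,6) ⇒ 9 6 9 9 13 13 13 9 6 9 9
j=7: 9≤9, i=4, swap(4,7) ⇒ 9 6 9 9 9 13 13 13 6 9 9
(after j=7) a = 9 6 9 9 9 13 13 13 6 9 9

9 6 9 9 9 13 13 13 6 9 9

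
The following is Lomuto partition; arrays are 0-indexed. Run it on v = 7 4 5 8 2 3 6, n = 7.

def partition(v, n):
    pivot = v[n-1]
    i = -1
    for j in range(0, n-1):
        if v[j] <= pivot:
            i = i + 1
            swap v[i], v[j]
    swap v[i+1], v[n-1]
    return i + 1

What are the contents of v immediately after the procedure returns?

4 5 2 3 6 8 7

pivot=6, i=-1
j=0: 7>6, skip
j=1: 4≤6, i=0, swap(0,1) ⇒ 4 7 5 8 2 3 6
j=2: 5≤6, i=1, swap(1,2) ⇒ 4 5 7 8 2 3 6
j=3: 8>6, skip
j=4: 2≤6, i=2, swap(2,4) ⇒ 4 5 2 8 7 3 6
j=5: 3≤6, i=3, swap(3,5) ⇒ 4 5 2 3 7 8 6
swap(4,6) ⇒ 4 5 2 3 6 8 7; return 4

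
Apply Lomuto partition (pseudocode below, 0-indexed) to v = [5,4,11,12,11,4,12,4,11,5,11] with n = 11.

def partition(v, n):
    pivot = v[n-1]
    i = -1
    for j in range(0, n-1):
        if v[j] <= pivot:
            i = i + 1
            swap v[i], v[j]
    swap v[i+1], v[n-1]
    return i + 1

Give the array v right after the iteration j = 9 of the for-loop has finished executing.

pivot=11, i=-1
j=0: 5≤11, i=0, swap(0,0) ⇒ [5,4,11,12,11,4,12,4,11,5,11]
j=1: 4≤11, i=1, swap(1,1) ⇒ [5,4,11,12,11,4,12,4,11,5,11]
j=2: 11≤11, i=2, swap(2,2) ⇒ [5,4,11,12,11,4,12,4,11,5,11]
j=3: 12>11, skip
j=4: 11≤11, i=3, swap(3,4) ⇒ [5,4,11,11,12,4,12,4,11,5,11]
j=5: 4≤11, i=4, swap(4,5) ⇒ [5,4,11,11,4,12,12,4,11,5,11]
j=6: 12>11, skip
j=7: 4≤11, i=5, swap(5,7) ⇒ [5,4,11,11,4,4,12,12,11,5,11]
j=8: 11≤11, i=6, swap(6,8) ⇒ [5,4,11,11,4,4,11,12,12,5,11]
j=9: 5≤11, i=7, swap(7,9) ⇒ [5,4,11,11,4,4,11,5,12,12,11]
(after j=9) v = [5,4,11,11,4,4,11,5,12,12,11]

[5,4,11,11,4,4,11,5,12,12,11]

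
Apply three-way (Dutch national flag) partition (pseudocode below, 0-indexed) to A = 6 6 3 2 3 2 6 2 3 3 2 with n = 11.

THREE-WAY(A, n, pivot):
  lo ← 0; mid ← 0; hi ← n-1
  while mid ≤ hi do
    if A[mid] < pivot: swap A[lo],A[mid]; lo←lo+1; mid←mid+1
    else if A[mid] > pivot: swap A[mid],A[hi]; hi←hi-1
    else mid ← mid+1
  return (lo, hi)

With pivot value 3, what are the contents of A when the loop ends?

lo=0 mid=0 hi=10
6>3: swap(0,10), hi=9 ⇒ 2 6 3 2 3 2 6 2 3 3 6
2<3: swap(0,0), lo=1 mid=1 ⇒ 2 6 3 2 3 2 6 2 3 3 6
6>3: swap(1,9), hi=8 ⇒ 2 3 3 2 3 2 6 2 3 6 6
3=3: mid=2
3=3: mid=3
2<3: swap(1,3), lo=2 mid=4 ⇒ 2 2 3 3 3 2 6 2 3 6 6
3=3: mid=5
2<3: swap(2,5), lo=3 mid=6 ⇒ 2 2 2 3 3 3 6 2 3 6 6
6>3: swap(6,8), hi=7 ⇒ 2 2 2 3 3 3 3 2 6 6 6
3=3: mid=7
2<3: swap(3,7), lo=4 mid=8 ⇒ 2 2 2 2 3 3 3 3 6 6 6
done. lo=4 hi=7; A=2 2 2 2 3 3 3 3 6 6 6

2 2 2 2 3 3 3 3 6 6 6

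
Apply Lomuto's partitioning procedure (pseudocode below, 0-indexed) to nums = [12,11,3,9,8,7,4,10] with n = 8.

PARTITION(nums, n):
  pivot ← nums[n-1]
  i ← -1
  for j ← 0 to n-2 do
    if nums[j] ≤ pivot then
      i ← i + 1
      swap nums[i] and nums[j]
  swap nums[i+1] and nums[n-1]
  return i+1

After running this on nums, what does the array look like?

[3,9,8,7,4,10,12,11]

pivot=10, i=-1
j=0: 12>10, skip
j=1: 11>10, skip
j=2: 3≤10, i=0, swap(0,2) ⇒ [3,11,12,9,8,7,4,10]
j=3: 9≤10, i=1, swap(1,3) ⇒ [3,9,12,11,8,7,4,10]
j=4: 8≤10, i=2, swap(2,4) ⇒ [3,9,8,11,12,7,4,10]
j=5: 7≤10, i=3, swap(3,5) ⇒ [3,9,8,7,12,11,4,10]
j=6: 4≤10, i=4, swap(4,6) ⇒ [3,9,8,7,4,11,12,10]
swap(5,7) ⇒ [3,9,8,7,4,10,12,11]; return 5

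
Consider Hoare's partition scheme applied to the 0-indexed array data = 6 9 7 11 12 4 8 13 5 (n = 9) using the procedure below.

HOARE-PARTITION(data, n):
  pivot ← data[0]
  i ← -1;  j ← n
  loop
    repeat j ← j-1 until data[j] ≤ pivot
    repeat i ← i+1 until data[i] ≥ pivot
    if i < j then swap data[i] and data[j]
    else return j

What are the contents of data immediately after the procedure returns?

pivot = data[0] = 6; i = -1, j = 9
j→8 (data[8]=5≤6), i→0 (data[0]=6≥6); i<j, swap → 5 9 7 11 12 4 8 13 6
j→5 (data[5]=4≤6), i→1 (data[1]=9≥6); i<j, swap → 5 4 7 11 12 9 8 13 6
j→1, i→2; i≥j, return j=1. data = 5 4 7 11 12 9 8 13 6

5 4 7 11 12 9 8 13 6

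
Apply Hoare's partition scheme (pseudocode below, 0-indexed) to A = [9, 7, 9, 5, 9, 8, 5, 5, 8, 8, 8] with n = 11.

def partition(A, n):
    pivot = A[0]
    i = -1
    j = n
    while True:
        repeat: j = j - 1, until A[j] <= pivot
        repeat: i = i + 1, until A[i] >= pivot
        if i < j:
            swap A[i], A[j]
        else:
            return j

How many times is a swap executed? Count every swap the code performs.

3

pivot=9
j stops at 10 (8), i stops at 0 (9); swap ⇒ [8, 7, 9, 5, 9, 8, 5, 5, 8, 8, 9]
j stops at 9 (8), i stops at 2 (9); swap ⇒ [8, 7, 8, 5, 9, 8, 5, 5, 8, 9, 9]
j stops at 8 (8), i stops at 4 (9); swap ⇒ [8, 7, 8, 5, 8, 8, 5, 5, 9, 9, 9]
j stops at 7, i stops at 8; i≥j ⇒ return 7. A=[8, 7, 8, 5, 8, 8, 5, 5, 9, 9, 9]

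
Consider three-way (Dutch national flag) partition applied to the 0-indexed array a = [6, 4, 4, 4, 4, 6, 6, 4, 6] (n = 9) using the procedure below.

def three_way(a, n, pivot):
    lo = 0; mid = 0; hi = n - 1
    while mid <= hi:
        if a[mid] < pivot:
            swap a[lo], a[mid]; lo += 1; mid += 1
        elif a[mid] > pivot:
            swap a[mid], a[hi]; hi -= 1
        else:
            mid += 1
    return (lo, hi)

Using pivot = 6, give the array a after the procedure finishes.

[4, 4, 4, 4, 4, 6, 6, 6, 6]

lo=0 mid=0 hi=8
6=6: mid=1
4<6: swap(0,1), lo=1 mid=2 ⇒ [4, 6, 4, 4, 4, 6, 6, 4, 6]
4<6: swap(1,2), lo=2 mid=3 ⇒ [4, 4, 6, 4, 4, 6, 6, 4, 6]
4<6: swap(2,3), lo=3 mid=4 ⇒ [4, 4, 4, 6, 4, 6, 6, 4, 6]
4<6: swap(3,4), lo=4 mid=5 ⇒ [4, 4, 4, 4, 6, 6, 6, 4, 6]
6=6: mid=6
6=6: mid=7
4<6: swap(4,7), lo=5 mid=8 ⇒ [4, 4, 4, 4, 4, 6, 6, 6, 6]
6=6: mid=9
done. lo=5 hi=8; a=[4, 4, 4, 4, 4, 6, 6, 6, 6]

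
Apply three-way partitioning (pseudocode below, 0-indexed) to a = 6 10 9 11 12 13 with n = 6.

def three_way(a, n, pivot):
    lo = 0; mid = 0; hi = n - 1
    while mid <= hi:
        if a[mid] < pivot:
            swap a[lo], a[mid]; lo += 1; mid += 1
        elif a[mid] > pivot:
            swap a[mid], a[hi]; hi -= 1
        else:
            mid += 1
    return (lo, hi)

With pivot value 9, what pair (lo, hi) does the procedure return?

lo=0 mid=0 hi=5
6<9: swap(0,0), lo=1 mid=1 ⇒ 6 10 9 11 12 13
10>9: swap(1,5), hi=4 ⇒ 6 13 9 11 12 10
13>9: swap(1,4), hi=3 ⇒ 6 12 9 11 13 10
12>9: swap(1,3), hi=2 ⇒ 6 11 9 12 13 10
11>9: swap(1,2), hi=1 ⇒ 6 9 11 12 13 10
9=9: mid=2
done. lo=1 hi=1; a=6 9 11 12 13 10

(1, 1)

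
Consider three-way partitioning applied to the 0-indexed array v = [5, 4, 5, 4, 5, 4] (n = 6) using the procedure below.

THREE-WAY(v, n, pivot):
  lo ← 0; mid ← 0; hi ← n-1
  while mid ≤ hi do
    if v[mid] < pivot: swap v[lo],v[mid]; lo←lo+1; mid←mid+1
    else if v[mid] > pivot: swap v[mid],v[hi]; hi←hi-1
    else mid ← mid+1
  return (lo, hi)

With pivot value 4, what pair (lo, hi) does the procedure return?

lo=0 mid=0 hi=5
5>4: swap(0,5), hi=4 ⇒ [4, 4, 5, 4, 5, 5]
4=4: mid=1
4=4: mid=2
5>4: swap(2,4), hi=3 ⇒ [4, 4, 5, 4, 5, 5]
5>4: swap(2,3), hi=2 ⇒ [4, 4, 4, 5, 5, 5]
4=4: mid=3
done. lo=0 hi=2; v=[4, 4, 4, 5, 5, 5]

(0, 2)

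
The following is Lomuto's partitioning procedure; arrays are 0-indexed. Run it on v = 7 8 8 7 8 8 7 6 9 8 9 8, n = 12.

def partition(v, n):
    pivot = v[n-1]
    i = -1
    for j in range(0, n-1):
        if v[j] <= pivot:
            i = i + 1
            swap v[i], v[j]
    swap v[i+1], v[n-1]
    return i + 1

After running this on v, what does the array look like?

7 8 8 7 8 8 7 6 8 8 9 9

pivot=8, i=-1
j=0: 7≤8, i=0, swap(0,0) ⇒ 7 8 8 7 8 8 7 6 9 8 9 8
j=1: 8≤8, i=1, swap(1,1) ⇒ 7 8 8 7 8 8 7 6 9 8 9 8
j=2: 8≤8, i=2, swap(2,2) ⇒ 7 8 8 7 8 8 7 6 9 8 9 8
j=3: 7≤8, i=3, swap(3,3) ⇒ 7 8 8 7 8 8 7 6 9 8 9 8
j=4: 8≤8, i=4, swap(4,4) ⇒ 7 8 8 7 8 8 7 6 9 8 9 8
j=5: 8≤8, i=5, swap(5,5) ⇒ 7 8 8 7 8 8 7 6 9 8 9 8
j=6: 7≤8, i=6, swap(6,6) ⇒ 7 8 8 7 8 8 7 6 9 8 9 8
j=7: 6≤8, i=7, swap(7,7) ⇒ 7 8 8 7 8 8 7 6 9 8 9 8
j=8: 9>8, skip
j=9: 8≤8, i=8, swap(8,9) ⇒ 7 8 8 7 8 8 7 6 8 9 9 8
j=10: 9>8, skip
swap(9,11) ⇒ 7 8 8 7 8 8 7 6 8 8 9 9; return 9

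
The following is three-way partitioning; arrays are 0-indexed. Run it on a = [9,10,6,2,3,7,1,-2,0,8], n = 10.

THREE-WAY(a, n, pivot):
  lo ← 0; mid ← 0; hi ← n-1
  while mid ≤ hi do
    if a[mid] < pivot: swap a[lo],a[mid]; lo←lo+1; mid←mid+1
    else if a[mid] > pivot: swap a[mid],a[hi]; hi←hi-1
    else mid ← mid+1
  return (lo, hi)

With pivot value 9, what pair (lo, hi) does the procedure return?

(8, 8)

pivot = 9; lo=0, mid=0, hi=9
a[mid]=9=9: mid=1
a[mid]=10>9: swap a[1],a[9]; hi=8 → [9,8,6,2,3,7,1,-2,0,10]
a[mid]=8<9: swap a[0],a[1]; lo=1,mid=2 → [8,9,6,2,3,7,1,-2,0,10]
a[mid]=6<9: swap a[1],a[2]; lo=2,mid=3 → [8,6,9,2,3,7,1,-2,0,10]
a[mid]=2<9: swap a[2],a[3]; lo=3,mid=4 → [8,6,2,9,3,7,1,-2,0,10]
a[mid]=3<9: swap a[3],a[4]; lo=4,mid=5 → [8,6,2,3,9,7,1,-2,0,10]
a[mid]=7<9: swap a[4],a[5]; lo=5,mid=6 → [8,6,2,3,7,9,1,-2,0,10]
a[mid]=1<9: swap a[5],a[6]; lo=6,mid=7 → [8,6,2,3,7,1,9,-2,0,10]
a[mid]=-2<9: swap a[6],a[7]; lo=7,mid=8 → [8,6,2,3,7,1,-2,9,0,10]
a[mid]=0<9: swap a[7],a[8]; lo=8,mid=9 → [8,6,2,3,7,1,-2,0,9,10]
end: lo=8, hi=8; a = [8,6,2,3,7,1,-2,0,9,10]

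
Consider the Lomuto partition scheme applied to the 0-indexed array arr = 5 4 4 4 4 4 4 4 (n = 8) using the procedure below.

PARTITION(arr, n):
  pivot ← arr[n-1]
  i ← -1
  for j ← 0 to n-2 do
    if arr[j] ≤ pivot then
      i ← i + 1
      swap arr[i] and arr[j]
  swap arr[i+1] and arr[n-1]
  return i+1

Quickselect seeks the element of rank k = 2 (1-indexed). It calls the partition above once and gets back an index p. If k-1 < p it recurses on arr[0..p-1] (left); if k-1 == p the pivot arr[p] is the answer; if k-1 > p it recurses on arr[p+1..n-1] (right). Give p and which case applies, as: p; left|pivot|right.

pivot=4, i=-1
j=0: 5>4, skip
j=1: 4≤4, i=0, swap(0,1) ⇒ 4 5 4 4 4 4 4 4
j=2: 4≤4, i=1, swap(1,2) ⇒ 4 4 5 4 4 4 4 4
j=3: 4≤4, i=2, swap(2,3) ⇒ 4 4 4 5 4 4 4 4
j=4: 4≤4, i=3, swap(3,4) ⇒ 4 4 4 4 5 4 4 4
j=5: 4≤4, i=4, swap(4,5) ⇒ 4 4 4 4 4 5 4 4
j=6: 4≤4, i=5, swap(5,6) ⇒ 4 4 4 4 4 4 5 4
swap(6,7) ⇒ 4 4 4 4 4 4 4 5; return 6
p = 6; k-1 = 1 < 6 ⇒ left

6; left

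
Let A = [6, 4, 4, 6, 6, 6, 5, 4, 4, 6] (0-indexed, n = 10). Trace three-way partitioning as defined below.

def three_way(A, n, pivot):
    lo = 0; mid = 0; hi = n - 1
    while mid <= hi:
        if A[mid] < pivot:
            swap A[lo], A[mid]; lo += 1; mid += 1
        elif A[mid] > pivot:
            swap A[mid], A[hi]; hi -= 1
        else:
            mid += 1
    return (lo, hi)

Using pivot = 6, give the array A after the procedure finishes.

[4, 4, 5, 4, 4, 6, 6, 6, 6, 6]

lo=0 mid=0 hi=9
6=6: mid=1
4<6: swap(0,1), lo=1 mid=2 ⇒ [4, 6, 4, 6, 6, 6, 5, 4, 4, 6]
4<6: swap(1,2), lo=2 mid=3 ⇒ [4, 4, 6, 6, 6, 6, 5, 4, 4, 6]
6=6: mid=4
6=6: mid=5
6=6: mid=6
5<6: swap(2,6), lo=3 mid=7 ⇒ [4, 4, 5, 6, 6, 6, 6, 4, 4, 6]
4<6: swap(3,7), lo=4 mid=8 ⇒ [4, 4, 5, 4, 6, 6, 6, 6, 4, 6]
4<6: swap(4,8), lo=5 mid=9 ⇒ [4, 4, 5, 4, 4, 6, 6, 6, 6, 6]
6=6: mid=10
done. lo=5 hi=9; A=[4, 4, 5, 4, 4, 6, 6, 6, 6, 6]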